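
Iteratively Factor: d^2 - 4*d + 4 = (d - 2)*(d - 2)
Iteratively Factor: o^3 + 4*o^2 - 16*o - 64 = (o + 4)*(o^2 - 16) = (o - 4)*(o + 4)*(o + 4)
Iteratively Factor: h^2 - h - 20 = (h + 4)*(h - 5)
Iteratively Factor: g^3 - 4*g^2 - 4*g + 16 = (g - 4)*(g^2 - 4) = (g - 4)*(g - 2)*(g + 2)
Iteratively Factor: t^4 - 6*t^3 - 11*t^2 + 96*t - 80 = (t - 4)*(t^3 - 2*t^2 - 19*t + 20) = (t - 4)*(t - 1)*(t^2 - t - 20) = (t - 4)*(t - 1)*(t + 4)*(t - 5)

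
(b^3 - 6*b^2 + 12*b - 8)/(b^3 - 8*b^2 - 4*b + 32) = (b^2 - 4*b + 4)/(b^2 - 6*b - 16)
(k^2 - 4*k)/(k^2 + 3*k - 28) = k/(k + 7)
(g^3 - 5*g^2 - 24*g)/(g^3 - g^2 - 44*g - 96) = g/(g + 4)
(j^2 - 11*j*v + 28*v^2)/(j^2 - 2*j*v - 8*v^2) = (j - 7*v)/(j + 2*v)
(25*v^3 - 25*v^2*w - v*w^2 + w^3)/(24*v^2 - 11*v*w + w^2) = (25*v^3 - 25*v^2*w - v*w^2 + w^3)/(24*v^2 - 11*v*w + w^2)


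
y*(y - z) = y^2 - y*z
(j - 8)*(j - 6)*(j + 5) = j^3 - 9*j^2 - 22*j + 240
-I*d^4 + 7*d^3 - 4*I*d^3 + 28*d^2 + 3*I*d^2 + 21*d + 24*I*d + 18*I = (d + 3)*(d + I)*(d + 6*I)*(-I*d - I)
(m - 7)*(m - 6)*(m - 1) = m^3 - 14*m^2 + 55*m - 42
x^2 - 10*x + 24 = (x - 6)*(x - 4)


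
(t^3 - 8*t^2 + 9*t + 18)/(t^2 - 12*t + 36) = (t^2 - 2*t - 3)/(t - 6)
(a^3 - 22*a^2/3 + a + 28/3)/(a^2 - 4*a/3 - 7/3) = (3*a^2 - 25*a + 28)/(3*a - 7)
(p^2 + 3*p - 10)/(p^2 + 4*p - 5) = (p - 2)/(p - 1)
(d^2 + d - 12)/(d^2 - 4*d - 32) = (d - 3)/(d - 8)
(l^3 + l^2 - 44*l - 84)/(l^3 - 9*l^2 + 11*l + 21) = (l^2 + 8*l + 12)/(l^2 - 2*l - 3)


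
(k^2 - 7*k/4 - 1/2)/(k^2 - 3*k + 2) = (k + 1/4)/(k - 1)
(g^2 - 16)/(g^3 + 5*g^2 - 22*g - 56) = (g + 4)/(g^2 + 9*g + 14)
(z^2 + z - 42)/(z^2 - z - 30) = (z + 7)/(z + 5)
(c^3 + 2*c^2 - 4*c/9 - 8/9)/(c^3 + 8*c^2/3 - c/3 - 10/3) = (9*c^2 - 4)/(3*(3*c^2 + 2*c - 5))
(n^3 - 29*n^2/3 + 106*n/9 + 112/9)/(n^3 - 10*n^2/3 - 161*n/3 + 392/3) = (n + 2/3)/(n + 7)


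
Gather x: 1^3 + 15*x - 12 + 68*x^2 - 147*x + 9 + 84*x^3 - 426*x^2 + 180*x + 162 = 84*x^3 - 358*x^2 + 48*x + 160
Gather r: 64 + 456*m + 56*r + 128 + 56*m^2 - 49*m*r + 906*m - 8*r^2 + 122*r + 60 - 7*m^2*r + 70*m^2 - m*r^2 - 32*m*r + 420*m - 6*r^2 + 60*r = 126*m^2 + 1782*m + r^2*(-m - 14) + r*(-7*m^2 - 81*m + 238) + 252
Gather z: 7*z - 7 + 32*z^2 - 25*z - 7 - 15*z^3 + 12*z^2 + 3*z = -15*z^3 + 44*z^2 - 15*z - 14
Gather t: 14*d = 14*d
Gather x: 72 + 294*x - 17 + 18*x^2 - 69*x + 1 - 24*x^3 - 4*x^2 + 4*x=-24*x^3 + 14*x^2 + 229*x + 56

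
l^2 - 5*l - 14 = (l - 7)*(l + 2)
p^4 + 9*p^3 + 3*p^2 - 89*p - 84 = (p - 3)*(p + 1)*(p + 4)*(p + 7)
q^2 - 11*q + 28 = (q - 7)*(q - 4)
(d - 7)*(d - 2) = d^2 - 9*d + 14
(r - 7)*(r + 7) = r^2 - 49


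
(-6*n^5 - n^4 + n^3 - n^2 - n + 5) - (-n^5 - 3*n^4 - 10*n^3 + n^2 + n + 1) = -5*n^5 + 2*n^4 + 11*n^3 - 2*n^2 - 2*n + 4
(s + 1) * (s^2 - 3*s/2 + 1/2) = s^3 - s^2/2 - s + 1/2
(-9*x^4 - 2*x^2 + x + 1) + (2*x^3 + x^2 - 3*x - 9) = -9*x^4 + 2*x^3 - x^2 - 2*x - 8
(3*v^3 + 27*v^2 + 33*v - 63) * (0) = 0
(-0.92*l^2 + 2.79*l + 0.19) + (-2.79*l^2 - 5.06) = -3.71*l^2 + 2.79*l - 4.87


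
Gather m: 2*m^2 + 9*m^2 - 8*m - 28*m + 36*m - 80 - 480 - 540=11*m^2 - 1100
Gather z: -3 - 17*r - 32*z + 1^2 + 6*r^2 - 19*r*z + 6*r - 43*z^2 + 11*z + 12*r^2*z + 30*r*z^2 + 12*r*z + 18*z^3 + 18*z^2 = 6*r^2 - 11*r + 18*z^3 + z^2*(30*r - 25) + z*(12*r^2 - 7*r - 21) - 2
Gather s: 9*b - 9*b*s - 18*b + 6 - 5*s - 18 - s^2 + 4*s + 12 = -9*b - s^2 + s*(-9*b - 1)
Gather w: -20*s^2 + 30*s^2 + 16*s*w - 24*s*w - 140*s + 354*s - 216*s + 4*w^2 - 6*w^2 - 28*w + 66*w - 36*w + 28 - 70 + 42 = 10*s^2 - 2*s - 2*w^2 + w*(2 - 8*s)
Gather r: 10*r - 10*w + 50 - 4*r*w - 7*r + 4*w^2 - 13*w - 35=r*(3 - 4*w) + 4*w^2 - 23*w + 15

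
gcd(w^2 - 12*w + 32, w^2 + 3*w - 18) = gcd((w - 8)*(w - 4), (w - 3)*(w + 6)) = 1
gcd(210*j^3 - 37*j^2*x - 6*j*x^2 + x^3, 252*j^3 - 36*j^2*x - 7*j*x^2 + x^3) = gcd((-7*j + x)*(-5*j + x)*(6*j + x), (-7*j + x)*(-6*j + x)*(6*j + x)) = -42*j^2 - j*x + x^2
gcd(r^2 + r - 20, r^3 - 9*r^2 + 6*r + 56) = r - 4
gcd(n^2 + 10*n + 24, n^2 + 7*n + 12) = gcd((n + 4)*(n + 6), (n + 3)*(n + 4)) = n + 4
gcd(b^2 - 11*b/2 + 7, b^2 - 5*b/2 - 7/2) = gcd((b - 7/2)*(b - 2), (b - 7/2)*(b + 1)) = b - 7/2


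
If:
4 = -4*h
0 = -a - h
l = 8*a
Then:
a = 1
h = -1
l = 8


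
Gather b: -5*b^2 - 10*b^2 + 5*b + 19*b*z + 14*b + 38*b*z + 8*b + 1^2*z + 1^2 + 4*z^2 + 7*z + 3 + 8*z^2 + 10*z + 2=-15*b^2 + b*(57*z + 27) + 12*z^2 + 18*z + 6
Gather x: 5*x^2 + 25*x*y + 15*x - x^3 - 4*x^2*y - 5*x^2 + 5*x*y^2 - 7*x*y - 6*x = -x^3 - 4*x^2*y + x*(5*y^2 + 18*y + 9)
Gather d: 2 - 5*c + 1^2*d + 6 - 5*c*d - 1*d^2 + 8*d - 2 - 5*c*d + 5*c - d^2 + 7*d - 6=-2*d^2 + d*(16 - 10*c)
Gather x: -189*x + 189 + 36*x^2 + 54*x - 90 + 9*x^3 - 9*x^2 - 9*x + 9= 9*x^3 + 27*x^2 - 144*x + 108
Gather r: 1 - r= 1 - r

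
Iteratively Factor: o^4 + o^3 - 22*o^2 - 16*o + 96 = (o - 4)*(o^3 + 5*o^2 - 2*o - 24) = (o - 4)*(o - 2)*(o^2 + 7*o + 12) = (o - 4)*(o - 2)*(o + 4)*(o + 3)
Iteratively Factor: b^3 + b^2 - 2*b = (b - 1)*(b^2 + 2*b) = (b - 1)*(b + 2)*(b)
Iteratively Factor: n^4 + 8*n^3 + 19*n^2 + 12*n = (n + 3)*(n^3 + 5*n^2 + 4*n) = n*(n + 3)*(n^2 + 5*n + 4) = n*(n + 3)*(n + 4)*(n + 1)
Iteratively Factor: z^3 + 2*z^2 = (z + 2)*(z^2) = z*(z + 2)*(z)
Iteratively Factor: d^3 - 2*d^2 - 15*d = (d - 5)*(d^2 + 3*d) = d*(d - 5)*(d + 3)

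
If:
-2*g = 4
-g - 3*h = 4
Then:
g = -2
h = -2/3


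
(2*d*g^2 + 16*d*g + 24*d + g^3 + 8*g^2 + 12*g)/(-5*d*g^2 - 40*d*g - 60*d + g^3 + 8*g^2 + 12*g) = (-2*d - g)/(5*d - g)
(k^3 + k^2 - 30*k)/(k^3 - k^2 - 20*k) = (k + 6)/(k + 4)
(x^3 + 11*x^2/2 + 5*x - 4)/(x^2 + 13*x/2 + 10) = (2*x^2 + 3*x - 2)/(2*x + 5)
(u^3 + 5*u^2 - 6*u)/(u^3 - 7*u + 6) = u*(u + 6)/(u^2 + u - 6)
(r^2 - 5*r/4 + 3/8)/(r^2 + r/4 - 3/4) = (r - 1/2)/(r + 1)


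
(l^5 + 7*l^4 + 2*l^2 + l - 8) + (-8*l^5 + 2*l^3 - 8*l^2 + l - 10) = -7*l^5 + 7*l^4 + 2*l^3 - 6*l^2 + 2*l - 18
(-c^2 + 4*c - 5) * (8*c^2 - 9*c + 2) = -8*c^4 + 41*c^3 - 78*c^2 + 53*c - 10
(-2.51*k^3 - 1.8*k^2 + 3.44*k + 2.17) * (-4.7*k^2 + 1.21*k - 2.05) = 11.797*k^5 + 5.4229*k^4 - 13.2005*k^3 - 2.3466*k^2 - 4.4263*k - 4.4485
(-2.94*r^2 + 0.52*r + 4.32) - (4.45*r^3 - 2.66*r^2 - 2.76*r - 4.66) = -4.45*r^3 - 0.28*r^2 + 3.28*r + 8.98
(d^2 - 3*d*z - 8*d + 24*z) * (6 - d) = -d^3 + 3*d^2*z + 14*d^2 - 42*d*z - 48*d + 144*z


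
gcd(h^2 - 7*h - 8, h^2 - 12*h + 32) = h - 8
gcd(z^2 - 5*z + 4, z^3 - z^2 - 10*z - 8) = z - 4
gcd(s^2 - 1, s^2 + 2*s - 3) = s - 1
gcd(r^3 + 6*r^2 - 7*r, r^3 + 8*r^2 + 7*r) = r^2 + 7*r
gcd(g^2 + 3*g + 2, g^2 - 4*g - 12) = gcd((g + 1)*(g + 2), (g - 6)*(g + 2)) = g + 2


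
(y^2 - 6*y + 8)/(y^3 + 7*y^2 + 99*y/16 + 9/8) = 16*(y^2 - 6*y + 8)/(16*y^3 + 112*y^2 + 99*y + 18)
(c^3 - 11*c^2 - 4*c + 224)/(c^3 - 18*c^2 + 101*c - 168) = (c + 4)/(c - 3)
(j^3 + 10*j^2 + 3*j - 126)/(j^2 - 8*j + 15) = (j^2 + 13*j + 42)/(j - 5)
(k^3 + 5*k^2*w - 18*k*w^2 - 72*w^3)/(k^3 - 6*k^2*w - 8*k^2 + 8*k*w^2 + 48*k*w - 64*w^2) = (-k^2 - 9*k*w - 18*w^2)/(-k^2 + 2*k*w + 8*k - 16*w)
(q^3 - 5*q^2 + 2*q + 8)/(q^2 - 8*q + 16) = (q^2 - q - 2)/(q - 4)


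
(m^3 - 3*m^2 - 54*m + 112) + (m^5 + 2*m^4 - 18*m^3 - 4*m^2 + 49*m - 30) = m^5 + 2*m^4 - 17*m^3 - 7*m^2 - 5*m + 82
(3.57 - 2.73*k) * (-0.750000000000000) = 2.0475*k - 2.6775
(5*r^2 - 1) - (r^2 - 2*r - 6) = 4*r^2 + 2*r + 5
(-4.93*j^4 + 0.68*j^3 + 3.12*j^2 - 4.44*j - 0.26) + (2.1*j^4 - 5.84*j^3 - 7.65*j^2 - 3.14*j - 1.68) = -2.83*j^4 - 5.16*j^3 - 4.53*j^2 - 7.58*j - 1.94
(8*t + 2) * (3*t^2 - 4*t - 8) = 24*t^3 - 26*t^2 - 72*t - 16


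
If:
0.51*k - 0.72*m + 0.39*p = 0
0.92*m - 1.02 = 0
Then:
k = 1.56521739130435 - 0.764705882352941*p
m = 1.11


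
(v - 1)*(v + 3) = v^2 + 2*v - 3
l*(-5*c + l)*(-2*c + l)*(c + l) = 10*c^3*l + 3*c^2*l^2 - 6*c*l^3 + l^4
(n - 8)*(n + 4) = n^2 - 4*n - 32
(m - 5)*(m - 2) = m^2 - 7*m + 10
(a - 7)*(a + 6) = a^2 - a - 42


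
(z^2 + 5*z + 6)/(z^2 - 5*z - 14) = (z + 3)/(z - 7)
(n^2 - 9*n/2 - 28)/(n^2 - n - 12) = (-n^2 + 9*n/2 + 28)/(-n^2 + n + 12)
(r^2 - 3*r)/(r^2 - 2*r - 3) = r/(r + 1)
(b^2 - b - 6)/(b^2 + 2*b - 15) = (b + 2)/(b + 5)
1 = 1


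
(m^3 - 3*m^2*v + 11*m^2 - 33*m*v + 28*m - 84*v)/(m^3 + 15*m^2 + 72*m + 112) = (m - 3*v)/(m + 4)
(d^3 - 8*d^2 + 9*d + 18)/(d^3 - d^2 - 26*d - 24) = (d - 3)/(d + 4)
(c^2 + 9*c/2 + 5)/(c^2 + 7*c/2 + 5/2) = (c + 2)/(c + 1)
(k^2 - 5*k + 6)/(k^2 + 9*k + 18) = (k^2 - 5*k + 6)/(k^2 + 9*k + 18)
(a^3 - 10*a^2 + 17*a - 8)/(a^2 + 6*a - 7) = (a^2 - 9*a + 8)/(a + 7)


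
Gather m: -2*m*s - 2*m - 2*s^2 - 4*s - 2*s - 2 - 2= m*(-2*s - 2) - 2*s^2 - 6*s - 4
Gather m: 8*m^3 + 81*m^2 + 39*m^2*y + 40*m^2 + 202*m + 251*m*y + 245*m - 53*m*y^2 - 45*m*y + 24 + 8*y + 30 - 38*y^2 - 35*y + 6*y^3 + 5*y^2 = 8*m^3 + m^2*(39*y + 121) + m*(-53*y^2 + 206*y + 447) + 6*y^3 - 33*y^2 - 27*y + 54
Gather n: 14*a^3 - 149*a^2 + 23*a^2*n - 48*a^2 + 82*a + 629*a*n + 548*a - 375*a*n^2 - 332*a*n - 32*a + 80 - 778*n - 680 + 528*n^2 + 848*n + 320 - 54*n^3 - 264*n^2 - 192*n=14*a^3 - 197*a^2 + 598*a - 54*n^3 + n^2*(264 - 375*a) + n*(23*a^2 + 297*a - 122) - 280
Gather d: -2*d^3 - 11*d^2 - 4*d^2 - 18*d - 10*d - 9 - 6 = -2*d^3 - 15*d^2 - 28*d - 15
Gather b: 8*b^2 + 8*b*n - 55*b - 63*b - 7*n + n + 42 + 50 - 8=8*b^2 + b*(8*n - 118) - 6*n + 84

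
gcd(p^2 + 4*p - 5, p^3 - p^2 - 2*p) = 1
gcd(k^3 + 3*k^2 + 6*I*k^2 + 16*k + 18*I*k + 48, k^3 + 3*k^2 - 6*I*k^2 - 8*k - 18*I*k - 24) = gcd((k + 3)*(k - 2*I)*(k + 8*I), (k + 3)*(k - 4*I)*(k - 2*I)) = k^2 + k*(3 - 2*I) - 6*I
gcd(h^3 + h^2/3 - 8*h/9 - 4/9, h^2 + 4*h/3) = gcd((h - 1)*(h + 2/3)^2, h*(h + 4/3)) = 1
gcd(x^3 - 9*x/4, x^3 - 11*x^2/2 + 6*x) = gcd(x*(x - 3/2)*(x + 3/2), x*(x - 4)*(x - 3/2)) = x^2 - 3*x/2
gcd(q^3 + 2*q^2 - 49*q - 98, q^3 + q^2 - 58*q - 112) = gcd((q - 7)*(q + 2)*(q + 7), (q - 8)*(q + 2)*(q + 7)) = q^2 + 9*q + 14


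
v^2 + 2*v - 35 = (v - 5)*(v + 7)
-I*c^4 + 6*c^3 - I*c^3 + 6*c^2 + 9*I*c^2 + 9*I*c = c*(c + 3*I)^2*(-I*c - I)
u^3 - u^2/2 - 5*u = u*(u - 5/2)*(u + 2)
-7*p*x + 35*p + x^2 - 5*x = (-7*p + x)*(x - 5)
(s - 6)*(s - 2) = s^2 - 8*s + 12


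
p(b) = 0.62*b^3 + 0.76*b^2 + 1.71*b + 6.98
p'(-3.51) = 19.29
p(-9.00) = -398.83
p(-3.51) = -16.47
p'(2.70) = 19.37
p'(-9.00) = 138.69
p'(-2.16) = 7.10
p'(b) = 1.86*b^2 + 1.52*b + 1.71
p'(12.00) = 287.79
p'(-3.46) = 18.72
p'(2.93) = 22.13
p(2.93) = 34.11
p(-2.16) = 0.58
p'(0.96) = 4.88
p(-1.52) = 3.96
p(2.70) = 29.34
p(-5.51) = -83.08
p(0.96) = 9.87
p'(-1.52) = 3.70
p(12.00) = 1208.30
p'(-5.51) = 49.80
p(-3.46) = -15.52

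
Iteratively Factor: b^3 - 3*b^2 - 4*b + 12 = (b - 2)*(b^2 - b - 6) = (b - 3)*(b - 2)*(b + 2)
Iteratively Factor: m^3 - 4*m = (m)*(m^2 - 4) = m*(m + 2)*(m - 2)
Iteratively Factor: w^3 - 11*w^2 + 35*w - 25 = (w - 1)*(w^2 - 10*w + 25) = (w - 5)*(w - 1)*(w - 5)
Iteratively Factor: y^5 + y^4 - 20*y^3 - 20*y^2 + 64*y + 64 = (y + 1)*(y^4 - 20*y^2 + 64) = (y - 2)*(y + 1)*(y^3 + 2*y^2 - 16*y - 32) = (y - 2)*(y + 1)*(y + 4)*(y^2 - 2*y - 8) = (y - 2)*(y + 1)*(y + 2)*(y + 4)*(y - 4)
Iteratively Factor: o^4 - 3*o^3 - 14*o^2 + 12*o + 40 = (o - 2)*(o^3 - o^2 - 16*o - 20) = (o - 2)*(o + 2)*(o^2 - 3*o - 10) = (o - 5)*(o - 2)*(o + 2)*(o + 2)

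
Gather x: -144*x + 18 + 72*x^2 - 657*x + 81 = 72*x^2 - 801*x + 99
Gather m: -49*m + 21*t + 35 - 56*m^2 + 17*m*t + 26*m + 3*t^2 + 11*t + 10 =-56*m^2 + m*(17*t - 23) + 3*t^2 + 32*t + 45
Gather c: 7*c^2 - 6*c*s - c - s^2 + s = 7*c^2 + c*(-6*s - 1) - s^2 + s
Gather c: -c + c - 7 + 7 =0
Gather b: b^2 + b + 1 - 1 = b^2 + b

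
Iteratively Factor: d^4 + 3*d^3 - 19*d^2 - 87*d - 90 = (d + 2)*(d^3 + d^2 - 21*d - 45) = (d + 2)*(d + 3)*(d^2 - 2*d - 15) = (d + 2)*(d + 3)^2*(d - 5)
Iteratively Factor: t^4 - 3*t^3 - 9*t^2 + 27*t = (t)*(t^3 - 3*t^2 - 9*t + 27) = t*(t - 3)*(t^2 - 9) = t*(t - 3)^2*(t + 3)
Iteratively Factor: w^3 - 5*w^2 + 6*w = (w - 2)*(w^2 - 3*w) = (w - 3)*(w - 2)*(w)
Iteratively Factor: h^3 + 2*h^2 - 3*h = (h)*(h^2 + 2*h - 3) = h*(h + 3)*(h - 1)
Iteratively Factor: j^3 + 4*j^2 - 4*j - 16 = (j + 2)*(j^2 + 2*j - 8) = (j + 2)*(j + 4)*(j - 2)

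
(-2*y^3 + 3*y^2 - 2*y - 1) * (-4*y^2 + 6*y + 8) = 8*y^5 - 24*y^4 + 10*y^3 + 16*y^2 - 22*y - 8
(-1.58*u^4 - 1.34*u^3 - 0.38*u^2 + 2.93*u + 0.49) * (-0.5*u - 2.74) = 0.79*u^5 + 4.9992*u^4 + 3.8616*u^3 - 0.4238*u^2 - 8.2732*u - 1.3426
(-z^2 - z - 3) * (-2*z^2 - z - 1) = 2*z^4 + 3*z^3 + 8*z^2 + 4*z + 3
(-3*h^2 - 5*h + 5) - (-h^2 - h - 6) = -2*h^2 - 4*h + 11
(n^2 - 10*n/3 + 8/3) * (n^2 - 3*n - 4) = n^4 - 19*n^3/3 + 26*n^2/3 + 16*n/3 - 32/3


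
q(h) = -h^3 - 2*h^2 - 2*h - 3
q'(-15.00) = -617.00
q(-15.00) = 2952.00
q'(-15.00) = -617.00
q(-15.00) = 2952.00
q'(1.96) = -21.36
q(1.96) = -22.13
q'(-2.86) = -15.10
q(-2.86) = 9.75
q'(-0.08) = -1.70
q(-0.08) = -2.85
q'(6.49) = -154.32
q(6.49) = -373.58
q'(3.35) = -49.07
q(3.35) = -69.74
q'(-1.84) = -4.80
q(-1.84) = 0.14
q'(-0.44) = -0.82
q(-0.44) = -2.42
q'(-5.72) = -77.28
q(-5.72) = 130.15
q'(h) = -3*h^2 - 4*h - 2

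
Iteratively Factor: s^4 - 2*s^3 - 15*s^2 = (s)*(s^3 - 2*s^2 - 15*s) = s*(s - 5)*(s^2 + 3*s) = s^2*(s - 5)*(s + 3)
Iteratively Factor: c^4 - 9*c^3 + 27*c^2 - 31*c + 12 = (c - 1)*(c^3 - 8*c^2 + 19*c - 12) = (c - 4)*(c - 1)*(c^2 - 4*c + 3) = (c - 4)*(c - 3)*(c - 1)*(c - 1)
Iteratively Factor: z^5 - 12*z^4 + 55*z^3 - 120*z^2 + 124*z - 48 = (z - 1)*(z^4 - 11*z^3 + 44*z^2 - 76*z + 48) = (z - 3)*(z - 1)*(z^3 - 8*z^2 + 20*z - 16) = (z - 3)*(z - 2)*(z - 1)*(z^2 - 6*z + 8) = (z - 4)*(z - 3)*(z - 2)*(z - 1)*(z - 2)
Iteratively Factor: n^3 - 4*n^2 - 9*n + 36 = (n - 4)*(n^2 - 9) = (n - 4)*(n + 3)*(n - 3)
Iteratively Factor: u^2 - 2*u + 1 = (u - 1)*(u - 1)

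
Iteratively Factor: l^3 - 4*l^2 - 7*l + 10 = (l - 1)*(l^2 - 3*l - 10) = (l - 1)*(l + 2)*(l - 5)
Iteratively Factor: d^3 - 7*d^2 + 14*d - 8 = (d - 1)*(d^2 - 6*d + 8) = (d - 2)*(d - 1)*(d - 4)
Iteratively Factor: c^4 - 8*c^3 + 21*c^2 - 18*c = (c - 3)*(c^3 - 5*c^2 + 6*c) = (c - 3)^2*(c^2 - 2*c) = c*(c - 3)^2*(c - 2)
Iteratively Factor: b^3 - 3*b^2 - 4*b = (b)*(b^2 - 3*b - 4) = b*(b - 4)*(b + 1)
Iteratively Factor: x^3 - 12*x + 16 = (x - 2)*(x^2 + 2*x - 8) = (x - 2)*(x + 4)*(x - 2)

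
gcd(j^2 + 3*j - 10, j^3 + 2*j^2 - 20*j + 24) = j - 2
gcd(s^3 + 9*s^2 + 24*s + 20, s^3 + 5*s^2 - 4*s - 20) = s^2 + 7*s + 10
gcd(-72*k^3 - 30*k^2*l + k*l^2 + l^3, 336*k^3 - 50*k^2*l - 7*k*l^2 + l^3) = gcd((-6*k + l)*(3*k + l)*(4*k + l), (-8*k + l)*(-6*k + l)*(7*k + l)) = 6*k - l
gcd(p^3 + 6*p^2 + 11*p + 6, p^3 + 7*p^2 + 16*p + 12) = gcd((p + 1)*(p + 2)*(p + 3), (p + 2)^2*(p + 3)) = p^2 + 5*p + 6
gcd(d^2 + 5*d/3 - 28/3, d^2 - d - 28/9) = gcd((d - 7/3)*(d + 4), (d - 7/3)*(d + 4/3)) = d - 7/3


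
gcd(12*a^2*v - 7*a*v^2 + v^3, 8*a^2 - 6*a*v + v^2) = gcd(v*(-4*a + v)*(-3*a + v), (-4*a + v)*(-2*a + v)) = -4*a + v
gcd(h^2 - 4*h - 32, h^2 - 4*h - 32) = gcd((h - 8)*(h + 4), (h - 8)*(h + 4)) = h^2 - 4*h - 32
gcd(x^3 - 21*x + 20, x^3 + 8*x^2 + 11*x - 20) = x^2 + 4*x - 5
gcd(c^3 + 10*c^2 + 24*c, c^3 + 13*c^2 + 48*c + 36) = c + 6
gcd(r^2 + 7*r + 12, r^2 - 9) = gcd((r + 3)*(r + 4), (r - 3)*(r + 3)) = r + 3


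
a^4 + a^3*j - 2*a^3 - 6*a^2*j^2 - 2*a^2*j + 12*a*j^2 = a*(a - 2)*(a - 2*j)*(a + 3*j)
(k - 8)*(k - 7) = k^2 - 15*k + 56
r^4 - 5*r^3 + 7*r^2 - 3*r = r*(r - 3)*(r - 1)^2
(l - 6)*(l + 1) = l^2 - 5*l - 6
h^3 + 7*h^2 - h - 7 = (h - 1)*(h + 1)*(h + 7)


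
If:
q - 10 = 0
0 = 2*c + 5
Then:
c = -5/2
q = 10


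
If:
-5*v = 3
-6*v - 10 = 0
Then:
No Solution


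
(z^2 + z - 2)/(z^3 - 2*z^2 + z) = (z + 2)/(z*(z - 1))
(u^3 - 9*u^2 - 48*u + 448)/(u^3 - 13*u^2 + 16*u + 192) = (u + 7)/(u + 3)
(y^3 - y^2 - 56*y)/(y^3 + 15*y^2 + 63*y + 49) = y*(y - 8)/(y^2 + 8*y + 7)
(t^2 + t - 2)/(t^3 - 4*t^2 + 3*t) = (t + 2)/(t*(t - 3))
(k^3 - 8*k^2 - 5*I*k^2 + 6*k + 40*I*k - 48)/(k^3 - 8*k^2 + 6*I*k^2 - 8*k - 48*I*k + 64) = (k^2 - 5*I*k + 6)/(k^2 + 6*I*k - 8)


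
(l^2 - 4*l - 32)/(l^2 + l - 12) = (l - 8)/(l - 3)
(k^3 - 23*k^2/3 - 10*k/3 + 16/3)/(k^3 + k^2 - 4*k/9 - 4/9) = 3*(k - 8)/(3*k + 2)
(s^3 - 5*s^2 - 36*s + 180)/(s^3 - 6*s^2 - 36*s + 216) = (s - 5)/(s - 6)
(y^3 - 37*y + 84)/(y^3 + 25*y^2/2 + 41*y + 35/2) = 2*(y^2 - 7*y + 12)/(2*y^2 + 11*y + 5)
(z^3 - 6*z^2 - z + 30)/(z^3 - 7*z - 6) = (z - 5)/(z + 1)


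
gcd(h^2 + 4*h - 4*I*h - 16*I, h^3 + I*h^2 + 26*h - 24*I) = h - 4*I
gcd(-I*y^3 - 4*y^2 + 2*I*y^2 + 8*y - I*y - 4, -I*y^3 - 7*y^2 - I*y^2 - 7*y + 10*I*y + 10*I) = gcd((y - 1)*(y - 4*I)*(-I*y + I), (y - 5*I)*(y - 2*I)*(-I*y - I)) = 1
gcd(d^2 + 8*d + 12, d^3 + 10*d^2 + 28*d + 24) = d^2 + 8*d + 12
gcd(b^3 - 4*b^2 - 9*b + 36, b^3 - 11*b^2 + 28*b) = b - 4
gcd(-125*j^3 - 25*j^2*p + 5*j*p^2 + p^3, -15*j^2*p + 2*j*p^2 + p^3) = 5*j + p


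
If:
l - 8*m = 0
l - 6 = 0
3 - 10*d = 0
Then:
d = 3/10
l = 6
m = 3/4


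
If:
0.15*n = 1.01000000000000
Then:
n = 6.73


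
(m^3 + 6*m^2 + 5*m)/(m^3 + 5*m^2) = (m + 1)/m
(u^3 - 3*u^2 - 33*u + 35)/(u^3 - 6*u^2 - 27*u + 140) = (u - 1)/(u - 4)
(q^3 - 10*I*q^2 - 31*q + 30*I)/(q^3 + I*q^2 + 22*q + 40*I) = (q^2 - 5*I*q - 6)/(q^2 + 6*I*q - 8)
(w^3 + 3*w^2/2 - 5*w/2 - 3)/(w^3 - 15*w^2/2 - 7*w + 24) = (w + 1)/(w - 8)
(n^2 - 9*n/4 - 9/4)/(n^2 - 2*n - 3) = (n + 3/4)/(n + 1)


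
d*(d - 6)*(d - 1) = d^3 - 7*d^2 + 6*d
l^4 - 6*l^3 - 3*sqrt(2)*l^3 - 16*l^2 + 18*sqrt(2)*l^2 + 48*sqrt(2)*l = l*(l - 8)*(l + 2)*(l - 3*sqrt(2))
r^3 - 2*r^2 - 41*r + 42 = (r - 7)*(r - 1)*(r + 6)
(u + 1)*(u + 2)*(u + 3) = u^3 + 6*u^2 + 11*u + 6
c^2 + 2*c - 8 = (c - 2)*(c + 4)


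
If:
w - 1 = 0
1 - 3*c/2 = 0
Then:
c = 2/3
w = 1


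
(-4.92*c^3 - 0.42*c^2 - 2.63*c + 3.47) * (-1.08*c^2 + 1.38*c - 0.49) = 5.3136*c^5 - 6.336*c^4 + 4.6716*c^3 - 7.1712*c^2 + 6.0773*c - 1.7003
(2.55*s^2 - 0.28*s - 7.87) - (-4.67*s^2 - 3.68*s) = 7.22*s^2 + 3.4*s - 7.87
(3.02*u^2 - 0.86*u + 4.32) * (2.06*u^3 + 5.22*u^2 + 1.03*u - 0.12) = 6.2212*u^5 + 13.9928*u^4 + 7.5206*u^3 + 21.3022*u^2 + 4.5528*u - 0.5184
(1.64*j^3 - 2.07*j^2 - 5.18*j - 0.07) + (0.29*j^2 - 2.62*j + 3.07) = 1.64*j^3 - 1.78*j^2 - 7.8*j + 3.0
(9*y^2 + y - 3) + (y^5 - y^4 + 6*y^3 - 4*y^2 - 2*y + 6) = y^5 - y^4 + 6*y^3 + 5*y^2 - y + 3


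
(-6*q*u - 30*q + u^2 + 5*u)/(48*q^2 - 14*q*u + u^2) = (-u - 5)/(8*q - u)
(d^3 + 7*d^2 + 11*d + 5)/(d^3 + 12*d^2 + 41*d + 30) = (d + 1)/(d + 6)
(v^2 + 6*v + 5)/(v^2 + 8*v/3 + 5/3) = 3*(v + 5)/(3*v + 5)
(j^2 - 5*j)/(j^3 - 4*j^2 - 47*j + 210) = j/(j^2 + j - 42)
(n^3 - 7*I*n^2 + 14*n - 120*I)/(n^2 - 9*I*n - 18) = (n^2 - I*n + 20)/(n - 3*I)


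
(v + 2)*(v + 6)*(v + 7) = v^3 + 15*v^2 + 68*v + 84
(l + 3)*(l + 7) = l^2 + 10*l + 21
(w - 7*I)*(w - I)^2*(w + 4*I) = w^4 - 5*I*w^3 + 21*w^2 - 53*I*w - 28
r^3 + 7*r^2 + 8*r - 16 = (r - 1)*(r + 4)^2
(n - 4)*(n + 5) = n^2 + n - 20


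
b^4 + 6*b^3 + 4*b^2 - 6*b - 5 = (b - 1)*(b + 1)^2*(b + 5)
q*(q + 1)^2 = q^3 + 2*q^2 + q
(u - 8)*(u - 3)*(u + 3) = u^3 - 8*u^2 - 9*u + 72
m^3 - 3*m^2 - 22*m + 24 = (m - 6)*(m - 1)*(m + 4)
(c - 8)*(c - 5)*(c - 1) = c^3 - 14*c^2 + 53*c - 40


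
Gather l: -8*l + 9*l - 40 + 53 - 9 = l + 4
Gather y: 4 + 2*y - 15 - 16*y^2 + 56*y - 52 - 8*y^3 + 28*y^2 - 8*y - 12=-8*y^3 + 12*y^2 + 50*y - 75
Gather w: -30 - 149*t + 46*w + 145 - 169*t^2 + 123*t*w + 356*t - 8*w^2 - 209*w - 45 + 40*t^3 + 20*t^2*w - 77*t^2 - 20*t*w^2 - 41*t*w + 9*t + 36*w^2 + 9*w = 40*t^3 - 246*t^2 + 216*t + w^2*(28 - 20*t) + w*(20*t^2 + 82*t - 154) + 70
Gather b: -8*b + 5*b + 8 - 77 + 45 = -3*b - 24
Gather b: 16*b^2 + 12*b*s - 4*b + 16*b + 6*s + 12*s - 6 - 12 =16*b^2 + b*(12*s + 12) + 18*s - 18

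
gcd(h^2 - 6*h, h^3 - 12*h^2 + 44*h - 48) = h - 6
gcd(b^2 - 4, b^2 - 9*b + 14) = b - 2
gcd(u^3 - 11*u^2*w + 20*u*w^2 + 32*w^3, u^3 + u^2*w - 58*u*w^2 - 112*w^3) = u - 8*w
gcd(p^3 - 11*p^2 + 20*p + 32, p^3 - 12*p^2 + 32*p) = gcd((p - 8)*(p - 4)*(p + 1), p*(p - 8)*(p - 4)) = p^2 - 12*p + 32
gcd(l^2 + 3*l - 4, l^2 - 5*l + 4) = l - 1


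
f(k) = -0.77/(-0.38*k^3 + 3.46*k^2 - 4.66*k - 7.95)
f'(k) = -0.77*(1.14*k^2 - 6.92*k + 4.66)/(-0.38*k^3 + 3.46*k^2 - 4.66*k - 7.95)^2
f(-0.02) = 0.10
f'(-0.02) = -0.06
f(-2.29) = -0.03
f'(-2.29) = -0.03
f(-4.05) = -0.01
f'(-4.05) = -0.00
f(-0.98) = -2.59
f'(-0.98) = -109.11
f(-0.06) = 0.10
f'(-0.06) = -0.07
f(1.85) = 0.11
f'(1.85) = 0.06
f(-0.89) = 0.97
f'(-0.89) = -14.32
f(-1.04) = -0.72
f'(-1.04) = -8.87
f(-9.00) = -0.00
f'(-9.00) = -0.00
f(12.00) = 0.00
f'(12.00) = -0.00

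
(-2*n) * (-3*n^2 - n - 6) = 6*n^3 + 2*n^2 + 12*n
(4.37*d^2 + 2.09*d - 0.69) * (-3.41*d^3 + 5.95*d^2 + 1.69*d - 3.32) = -14.9017*d^5 + 18.8746*d^4 + 22.1737*d^3 - 15.0818*d^2 - 8.1049*d + 2.2908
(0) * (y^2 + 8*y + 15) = 0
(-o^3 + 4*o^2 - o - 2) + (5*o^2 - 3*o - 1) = -o^3 + 9*o^2 - 4*o - 3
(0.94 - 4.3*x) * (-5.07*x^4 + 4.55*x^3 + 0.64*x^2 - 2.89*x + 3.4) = 21.801*x^5 - 24.3308*x^4 + 1.525*x^3 + 13.0286*x^2 - 17.3366*x + 3.196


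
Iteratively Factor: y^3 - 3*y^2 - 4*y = (y + 1)*(y^2 - 4*y) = (y - 4)*(y + 1)*(y)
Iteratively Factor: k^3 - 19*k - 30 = (k + 2)*(k^2 - 2*k - 15) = (k - 5)*(k + 2)*(k + 3)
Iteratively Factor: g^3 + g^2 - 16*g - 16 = (g + 1)*(g^2 - 16) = (g - 4)*(g + 1)*(g + 4)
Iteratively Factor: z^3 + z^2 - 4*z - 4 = (z + 2)*(z^2 - z - 2) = (z - 2)*(z + 2)*(z + 1)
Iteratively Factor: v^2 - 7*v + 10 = (v - 2)*(v - 5)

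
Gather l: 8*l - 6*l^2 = -6*l^2 + 8*l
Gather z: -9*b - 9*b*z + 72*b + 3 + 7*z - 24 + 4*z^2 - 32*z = 63*b + 4*z^2 + z*(-9*b - 25) - 21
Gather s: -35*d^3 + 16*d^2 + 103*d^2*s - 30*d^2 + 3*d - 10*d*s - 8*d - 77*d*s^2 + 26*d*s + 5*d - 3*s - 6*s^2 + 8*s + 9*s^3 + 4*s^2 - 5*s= -35*d^3 - 14*d^2 + 9*s^3 + s^2*(-77*d - 2) + s*(103*d^2 + 16*d)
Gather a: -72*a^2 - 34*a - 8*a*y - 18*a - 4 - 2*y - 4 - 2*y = -72*a^2 + a*(-8*y - 52) - 4*y - 8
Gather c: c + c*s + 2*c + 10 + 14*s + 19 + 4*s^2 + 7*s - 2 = c*(s + 3) + 4*s^2 + 21*s + 27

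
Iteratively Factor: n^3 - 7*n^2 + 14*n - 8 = (n - 4)*(n^2 - 3*n + 2) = (n - 4)*(n - 1)*(n - 2)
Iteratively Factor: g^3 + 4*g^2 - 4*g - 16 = (g + 2)*(g^2 + 2*g - 8) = (g - 2)*(g + 2)*(g + 4)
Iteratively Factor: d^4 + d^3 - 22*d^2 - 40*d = (d)*(d^3 + d^2 - 22*d - 40) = d*(d + 4)*(d^2 - 3*d - 10) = d*(d + 2)*(d + 4)*(d - 5)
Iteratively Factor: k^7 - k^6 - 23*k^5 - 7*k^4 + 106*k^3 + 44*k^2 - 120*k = (k - 5)*(k^6 + 4*k^5 - 3*k^4 - 22*k^3 - 4*k^2 + 24*k) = (k - 5)*(k + 2)*(k^5 + 2*k^4 - 7*k^3 - 8*k^2 + 12*k) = (k - 5)*(k - 1)*(k + 2)*(k^4 + 3*k^3 - 4*k^2 - 12*k) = (k - 5)*(k - 2)*(k - 1)*(k + 2)*(k^3 + 5*k^2 + 6*k) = (k - 5)*(k - 2)*(k - 1)*(k + 2)*(k + 3)*(k^2 + 2*k) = (k - 5)*(k - 2)*(k - 1)*(k + 2)^2*(k + 3)*(k)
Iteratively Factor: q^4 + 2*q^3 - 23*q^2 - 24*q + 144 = (q + 4)*(q^3 - 2*q^2 - 15*q + 36) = (q + 4)^2*(q^2 - 6*q + 9) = (q - 3)*(q + 4)^2*(q - 3)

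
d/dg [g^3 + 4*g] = 3*g^2 + 4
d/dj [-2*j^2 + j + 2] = 1 - 4*j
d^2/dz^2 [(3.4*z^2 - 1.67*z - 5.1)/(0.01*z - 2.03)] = 27.953298/(1.0e-6*z^3 - 0.000609*z^2 + 0.123627*z - 8.365427)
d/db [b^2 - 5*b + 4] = 2*b - 5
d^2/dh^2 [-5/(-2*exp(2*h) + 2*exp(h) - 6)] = 5*((1 - 4*exp(h))*(exp(2*h) - exp(h) + 3) + 2*(2*exp(h) - 1)^2*exp(h))*exp(h)/(2*(exp(2*h) - exp(h) + 3)^3)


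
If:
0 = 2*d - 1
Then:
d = 1/2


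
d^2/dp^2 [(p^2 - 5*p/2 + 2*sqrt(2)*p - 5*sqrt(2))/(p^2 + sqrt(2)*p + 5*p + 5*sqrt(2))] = (-15*p^3 + 2*sqrt(2)*p^3 - 60*sqrt(2)*p^2 - 180*p - 75*sqrt(2)*p - 185*sqrt(2) - 150)/(p^6 + 3*sqrt(2)*p^5 + 15*p^5 + 45*sqrt(2)*p^4 + 81*p^4 + 215*p^3 + 227*sqrt(2)*p^3 + 450*p^2 + 405*sqrt(2)*p^2 + 150*sqrt(2)*p + 750*p + 250*sqrt(2))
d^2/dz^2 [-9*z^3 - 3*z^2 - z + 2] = -54*z - 6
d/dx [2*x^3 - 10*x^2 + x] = 6*x^2 - 20*x + 1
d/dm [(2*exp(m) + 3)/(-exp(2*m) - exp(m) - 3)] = ((2*exp(m) + 1)*(2*exp(m) + 3) - 2*exp(2*m) - 2*exp(m) - 6)*exp(m)/(exp(2*m) + exp(m) + 3)^2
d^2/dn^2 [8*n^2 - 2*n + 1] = 16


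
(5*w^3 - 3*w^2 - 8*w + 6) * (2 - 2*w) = -10*w^4 + 16*w^3 + 10*w^2 - 28*w + 12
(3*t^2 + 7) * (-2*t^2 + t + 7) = -6*t^4 + 3*t^3 + 7*t^2 + 7*t + 49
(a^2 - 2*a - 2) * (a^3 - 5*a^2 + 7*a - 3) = a^5 - 7*a^4 + 15*a^3 - 7*a^2 - 8*a + 6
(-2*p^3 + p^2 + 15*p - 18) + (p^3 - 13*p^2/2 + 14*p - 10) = -p^3 - 11*p^2/2 + 29*p - 28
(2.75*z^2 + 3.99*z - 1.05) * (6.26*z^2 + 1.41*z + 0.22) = 17.215*z^4 + 28.8549*z^3 - 0.3421*z^2 - 0.6027*z - 0.231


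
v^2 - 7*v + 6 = (v - 6)*(v - 1)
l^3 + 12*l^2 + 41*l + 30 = (l + 1)*(l + 5)*(l + 6)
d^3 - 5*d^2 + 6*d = d*(d - 3)*(d - 2)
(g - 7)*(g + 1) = g^2 - 6*g - 7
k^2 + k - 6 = (k - 2)*(k + 3)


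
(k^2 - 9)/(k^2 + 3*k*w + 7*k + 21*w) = (k^2 - 9)/(k^2 + 3*k*w + 7*k + 21*w)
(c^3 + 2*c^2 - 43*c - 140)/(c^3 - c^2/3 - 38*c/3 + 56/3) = 3*(c^2 - 2*c - 35)/(3*c^2 - 13*c + 14)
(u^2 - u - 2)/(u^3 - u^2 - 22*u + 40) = (u + 1)/(u^2 + u - 20)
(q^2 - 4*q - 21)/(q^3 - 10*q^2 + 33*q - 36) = (q^2 - 4*q - 21)/(q^3 - 10*q^2 + 33*q - 36)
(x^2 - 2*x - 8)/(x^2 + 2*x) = (x - 4)/x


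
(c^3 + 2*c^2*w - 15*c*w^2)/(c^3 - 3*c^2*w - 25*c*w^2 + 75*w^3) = c/(c - 5*w)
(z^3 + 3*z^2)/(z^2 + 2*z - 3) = z^2/(z - 1)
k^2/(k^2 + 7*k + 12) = k^2/(k^2 + 7*k + 12)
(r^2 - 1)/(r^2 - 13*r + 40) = (r^2 - 1)/(r^2 - 13*r + 40)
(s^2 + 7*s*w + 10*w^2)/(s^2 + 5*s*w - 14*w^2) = (s^2 + 7*s*w + 10*w^2)/(s^2 + 5*s*w - 14*w^2)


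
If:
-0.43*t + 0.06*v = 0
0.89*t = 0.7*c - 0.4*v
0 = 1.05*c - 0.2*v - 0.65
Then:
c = 0.83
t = 0.15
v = 1.11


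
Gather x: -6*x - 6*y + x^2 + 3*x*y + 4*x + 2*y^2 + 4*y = x^2 + x*(3*y - 2) + 2*y^2 - 2*y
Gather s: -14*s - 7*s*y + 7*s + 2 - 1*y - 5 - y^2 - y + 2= s*(-7*y - 7) - y^2 - 2*y - 1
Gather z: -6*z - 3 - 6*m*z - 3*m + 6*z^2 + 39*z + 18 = -3*m + 6*z^2 + z*(33 - 6*m) + 15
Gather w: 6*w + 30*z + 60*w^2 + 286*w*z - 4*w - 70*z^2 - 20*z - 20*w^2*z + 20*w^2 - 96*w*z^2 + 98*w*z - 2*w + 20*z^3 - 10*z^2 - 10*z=w^2*(80 - 20*z) + w*(-96*z^2 + 384*z) + 20*z^3 - 80*z^2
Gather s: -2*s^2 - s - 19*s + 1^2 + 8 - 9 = -2*s^2 - 20*s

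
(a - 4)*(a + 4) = a^2 - 16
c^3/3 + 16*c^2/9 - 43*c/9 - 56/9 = (c/3 + 1/3)*(c - 8/3)*(c + 7)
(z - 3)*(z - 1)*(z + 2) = z^3 - 2*z^2 - 5*z + 6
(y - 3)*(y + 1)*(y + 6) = y^3 + 4*y^2 - 15*y - 18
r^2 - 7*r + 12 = (r - 4)*(r - 3)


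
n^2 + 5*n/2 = n*(n + 5/2)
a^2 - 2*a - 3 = (a - 3)*(a + 1)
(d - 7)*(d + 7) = d^2 - 49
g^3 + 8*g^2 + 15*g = g*(g + 3)*(g + 5)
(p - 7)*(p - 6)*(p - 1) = p^3 - 14*p^2 + 55*p - 42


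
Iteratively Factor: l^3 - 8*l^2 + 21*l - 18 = (l - 3)*(l^2 - 5*l + 6) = (l - 3)*(l - 2)*(l - 3)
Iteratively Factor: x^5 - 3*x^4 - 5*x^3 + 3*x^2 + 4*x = (x - 4)*(x^4 + x^3 - x^2 - x) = (x - 4)*(x + 1)*(x^3 - x) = (x - 4)*(x - 1)*(x + 1)*(x^2 + x) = x*(x - 4)*(x - 1)*(x + 1)*(x + 1)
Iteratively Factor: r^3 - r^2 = (r)*(r^2 - r) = r^2*(r - 1)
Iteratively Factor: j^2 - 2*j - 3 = (j - 3)*(j + 1)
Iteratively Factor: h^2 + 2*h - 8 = (h - 2)*(h + 4)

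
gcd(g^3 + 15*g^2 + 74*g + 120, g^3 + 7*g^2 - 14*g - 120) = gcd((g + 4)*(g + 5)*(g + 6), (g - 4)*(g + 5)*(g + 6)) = g^2 + 11*g + 30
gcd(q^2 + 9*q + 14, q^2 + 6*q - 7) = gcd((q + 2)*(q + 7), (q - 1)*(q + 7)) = q + 7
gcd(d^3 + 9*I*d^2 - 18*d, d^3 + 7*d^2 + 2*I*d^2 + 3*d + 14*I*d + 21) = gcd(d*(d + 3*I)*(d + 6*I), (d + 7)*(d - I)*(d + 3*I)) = d + 3*I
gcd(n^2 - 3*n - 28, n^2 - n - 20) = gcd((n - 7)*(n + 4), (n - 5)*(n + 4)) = n + 4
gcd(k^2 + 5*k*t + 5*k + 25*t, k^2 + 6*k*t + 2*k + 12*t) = 1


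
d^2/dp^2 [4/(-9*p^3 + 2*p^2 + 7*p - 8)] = 8*((27*p - 2)*(9*p^3 - 2*p^2 - 7*p + 8) - (-27*p^2 + 4*p + 7)^2)/(9*p^3 - 2*p^2 - 7*p + 8)^3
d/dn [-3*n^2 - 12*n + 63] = -6*n - 12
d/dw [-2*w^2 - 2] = -4*w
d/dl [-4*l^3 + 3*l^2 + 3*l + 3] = -12*l^2 + 6*l + 3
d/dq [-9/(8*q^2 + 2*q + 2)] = 9*(8*q + 1)/(2*(4*q^2 + q + 1)^2)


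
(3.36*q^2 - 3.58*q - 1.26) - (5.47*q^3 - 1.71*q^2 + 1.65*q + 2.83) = -5.47*q^3 + 5.07*q^2 - 5.23*q - 4.09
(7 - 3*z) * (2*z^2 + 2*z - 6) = -6*z^3 + 8*z^2 + 32*z - 42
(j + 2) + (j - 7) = 2*j - 5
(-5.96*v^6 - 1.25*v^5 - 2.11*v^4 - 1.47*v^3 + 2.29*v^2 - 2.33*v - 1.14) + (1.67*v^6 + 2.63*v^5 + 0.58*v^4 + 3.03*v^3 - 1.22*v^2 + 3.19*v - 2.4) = -4.29*v^6 + 1.38*v^5 - 1.53*v^4 + 1.56*v^3 + 1.07*v^2 + 0.86*v - 3.54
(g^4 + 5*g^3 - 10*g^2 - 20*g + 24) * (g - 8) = g^5 - 3*g^4 - 50*g^3 + 60*g^2 + 184*g - 192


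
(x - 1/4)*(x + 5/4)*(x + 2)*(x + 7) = x^4 + 10*x^3 + 363*x^2/16 + 179*x/16 - 35/8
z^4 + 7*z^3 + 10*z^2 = z^2*(z + 2)*(z + 5)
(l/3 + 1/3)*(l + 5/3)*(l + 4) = l^3/3 + 20*l^2/9 + 37*l/9 + 20/9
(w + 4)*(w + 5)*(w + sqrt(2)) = w^3 + sqrt(2)*w^2 + 9*w^2 + 9*sqrt(2)*w + 20*w + 20*sqrt(2)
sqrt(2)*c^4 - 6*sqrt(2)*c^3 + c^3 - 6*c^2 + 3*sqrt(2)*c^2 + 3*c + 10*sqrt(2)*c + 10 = (c - 5)*(c - 2)*(c + 1)*(sqrt(2)*c + 1)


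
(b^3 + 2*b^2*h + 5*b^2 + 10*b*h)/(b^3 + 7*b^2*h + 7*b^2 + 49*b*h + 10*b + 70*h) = b*(b + 2*h)/(b^2 + 7*b*h + 2*b + 14*h)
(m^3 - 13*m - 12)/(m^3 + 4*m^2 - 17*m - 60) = (m + 1)/(m + 5)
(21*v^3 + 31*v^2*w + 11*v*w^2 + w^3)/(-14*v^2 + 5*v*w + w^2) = (-3*v^2 - 4*v*w - w^2)/(2*v - w)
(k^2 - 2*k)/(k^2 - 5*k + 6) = k/(k - 3)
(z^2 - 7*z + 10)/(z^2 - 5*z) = (z - 2)/z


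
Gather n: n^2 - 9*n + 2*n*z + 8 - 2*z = n^2 + n*(2*z - 9) - 2*z + 8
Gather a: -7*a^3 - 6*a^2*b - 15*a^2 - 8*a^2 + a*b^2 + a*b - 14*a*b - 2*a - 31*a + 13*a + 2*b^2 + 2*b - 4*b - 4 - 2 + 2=-7*a^3 + a^2*(-6*b - 23) + a*(b^2 - 13*b - 20) + 2*b^2 - 2*b - 4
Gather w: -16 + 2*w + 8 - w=w - 8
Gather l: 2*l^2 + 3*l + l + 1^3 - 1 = 2*l^2 + 4*l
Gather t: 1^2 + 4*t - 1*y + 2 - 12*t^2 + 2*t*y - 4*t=-12*t^2 + 2*t*y - y + 3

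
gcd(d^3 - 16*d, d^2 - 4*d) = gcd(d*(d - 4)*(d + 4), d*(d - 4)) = d^2 - 4*d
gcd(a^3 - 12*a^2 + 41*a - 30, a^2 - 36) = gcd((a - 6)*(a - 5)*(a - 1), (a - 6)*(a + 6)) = a - 6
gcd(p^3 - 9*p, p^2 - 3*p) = p^2 - 3*p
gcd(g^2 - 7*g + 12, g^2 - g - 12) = g - 4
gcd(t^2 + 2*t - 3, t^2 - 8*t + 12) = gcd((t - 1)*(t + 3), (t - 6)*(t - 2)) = 1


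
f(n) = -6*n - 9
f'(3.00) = -6.00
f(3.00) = -27.00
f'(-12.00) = -6.00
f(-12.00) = 63.00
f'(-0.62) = -6.00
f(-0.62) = -5.28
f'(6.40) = -6.00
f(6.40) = -47.40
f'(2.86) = -6.00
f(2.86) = -26.16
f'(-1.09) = -6.00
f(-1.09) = -2.46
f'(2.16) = -6.00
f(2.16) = -21.96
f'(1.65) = -6.00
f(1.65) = -18.90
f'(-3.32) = -6.00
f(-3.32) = 10.92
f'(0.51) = -6.00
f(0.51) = -12.06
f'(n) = -6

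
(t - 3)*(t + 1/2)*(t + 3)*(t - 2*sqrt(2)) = t^4 - 2*sqrt(2)*t^3 + t^3/2 - 9*t^2 - sqrt(2)*t^2 - 9*t/2 + 18*sqrt(2)*t + 9*sqrt(2)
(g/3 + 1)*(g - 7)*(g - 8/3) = g^3/3 - 20*g^2/9 - 31*g/9 + 56/3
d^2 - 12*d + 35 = (d - 7)*(d - 5)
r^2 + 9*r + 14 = (r + 2)*(r + 7)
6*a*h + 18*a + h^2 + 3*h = (6*a + h)*(h + 3)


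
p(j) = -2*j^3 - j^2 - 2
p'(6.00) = -228.00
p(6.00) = -470.00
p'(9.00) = -504.00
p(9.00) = -1541.00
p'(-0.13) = 0.16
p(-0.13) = -2.01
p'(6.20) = -243.04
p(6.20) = -517.10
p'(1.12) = -9.77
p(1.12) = -6.06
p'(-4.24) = -99.39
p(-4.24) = 132.47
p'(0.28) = -1.03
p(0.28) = -2.12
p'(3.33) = -73.19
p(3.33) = -86.94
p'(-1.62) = -12.51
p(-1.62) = 3.88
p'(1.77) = -22.34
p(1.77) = -16.22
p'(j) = -6*j^2 - 2*j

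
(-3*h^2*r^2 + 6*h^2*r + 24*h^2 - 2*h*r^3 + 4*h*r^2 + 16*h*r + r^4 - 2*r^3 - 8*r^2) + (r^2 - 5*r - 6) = -3*h^2*r^2 + 6*h^2*r + 24*h^2 - 2*h*r^3 + 4*h*r^2 + 16*h*r + r^4 - 2*r^3 - 7*r^2 - 5*r - 6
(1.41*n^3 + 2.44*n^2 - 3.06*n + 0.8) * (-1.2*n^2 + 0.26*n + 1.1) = -1.692*n^5 - 2.5614*n^4 + 5.8574*n^3 + 0.9284*n^2 - 3.158*n + 0.88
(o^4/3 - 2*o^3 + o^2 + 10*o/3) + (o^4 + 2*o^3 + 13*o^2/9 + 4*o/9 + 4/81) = 4*o^4/3 + 22*o^2/9 + 34*o/9 + 4/81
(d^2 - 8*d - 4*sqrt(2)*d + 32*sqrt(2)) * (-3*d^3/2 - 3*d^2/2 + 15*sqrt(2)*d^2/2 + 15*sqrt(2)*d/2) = -3*d^5/2 + 21*d^4/2 + 27*sqrt(2)*d^4/2 - 189*sqrt(2)*d^3/2 - 48*d^3 - 108*sqrt(2)*d^2 + 420*d^2 + 480*d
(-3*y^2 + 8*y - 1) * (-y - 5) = 3*y^3 + 7*y^2 - 39*y + 5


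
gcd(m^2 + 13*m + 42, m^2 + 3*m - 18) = m + 6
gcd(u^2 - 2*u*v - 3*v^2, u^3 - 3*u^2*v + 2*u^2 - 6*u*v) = u - 3*v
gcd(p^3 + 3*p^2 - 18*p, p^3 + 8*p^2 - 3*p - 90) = p^2 + 3*p - 18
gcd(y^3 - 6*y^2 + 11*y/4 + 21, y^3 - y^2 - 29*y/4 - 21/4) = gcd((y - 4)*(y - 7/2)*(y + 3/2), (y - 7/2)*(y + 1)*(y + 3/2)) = y^2 - 2*y - 21/4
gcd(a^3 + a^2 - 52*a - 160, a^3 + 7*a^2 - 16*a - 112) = a + 4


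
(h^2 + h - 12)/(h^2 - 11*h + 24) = (h + 4)/(h - 8)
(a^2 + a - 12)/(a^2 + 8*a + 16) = (a - 3)/(a + 4)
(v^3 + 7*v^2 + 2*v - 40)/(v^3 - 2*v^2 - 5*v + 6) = (v^3 + 7*v^2 + 2*v - 40)/(v^3 - 2*v^2 - 5*v + 6)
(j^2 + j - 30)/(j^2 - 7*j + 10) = (j + 6)/(j - 2)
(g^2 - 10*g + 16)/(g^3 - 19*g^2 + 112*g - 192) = (g - 2)/(g^2 - 11*g + 24)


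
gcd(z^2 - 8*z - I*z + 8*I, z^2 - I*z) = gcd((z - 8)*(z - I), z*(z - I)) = z - I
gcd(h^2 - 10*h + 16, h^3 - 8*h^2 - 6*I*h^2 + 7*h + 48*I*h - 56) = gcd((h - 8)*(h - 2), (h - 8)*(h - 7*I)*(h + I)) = h - 8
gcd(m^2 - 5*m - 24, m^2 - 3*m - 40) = m - 8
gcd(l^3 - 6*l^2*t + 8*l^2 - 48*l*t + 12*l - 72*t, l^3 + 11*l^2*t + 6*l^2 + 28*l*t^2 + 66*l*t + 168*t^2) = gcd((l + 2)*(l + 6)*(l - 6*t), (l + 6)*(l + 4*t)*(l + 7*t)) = l + 6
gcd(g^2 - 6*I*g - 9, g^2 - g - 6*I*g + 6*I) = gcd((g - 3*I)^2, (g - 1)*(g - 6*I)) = 1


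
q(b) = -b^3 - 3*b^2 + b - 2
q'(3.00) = -44.00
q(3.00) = -53.00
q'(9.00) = -296.00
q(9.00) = -965.00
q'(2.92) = -42.10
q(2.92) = -49.56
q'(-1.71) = 2.49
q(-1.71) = -7.48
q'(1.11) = -9.36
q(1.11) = -5.95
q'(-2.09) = 0.44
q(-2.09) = -8.06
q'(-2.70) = -4.67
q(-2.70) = -6.89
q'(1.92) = -21.58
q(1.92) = -18.22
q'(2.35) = -29.67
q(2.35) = -29.20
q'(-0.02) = 1.12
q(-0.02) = -2.02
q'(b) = -3*b^2 - 6*b + 1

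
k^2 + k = k*(k + 1)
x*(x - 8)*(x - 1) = x^3 - 9*x^2 + 8*x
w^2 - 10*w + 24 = (w - 6)*(w - 4)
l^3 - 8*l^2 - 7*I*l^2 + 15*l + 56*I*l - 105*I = (l - 5)*(l - 3)*(l - 7*I)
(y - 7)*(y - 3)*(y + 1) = y^3 - 9*y^2 + 11*y + 21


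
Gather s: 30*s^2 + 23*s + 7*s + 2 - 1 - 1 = 30*s^2 + 30*s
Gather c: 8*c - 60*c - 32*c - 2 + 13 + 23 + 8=42 - 84*c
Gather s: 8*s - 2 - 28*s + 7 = 5 - 20*s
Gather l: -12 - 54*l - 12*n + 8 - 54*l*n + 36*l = l*(-54*n - 18) - 12*n - 4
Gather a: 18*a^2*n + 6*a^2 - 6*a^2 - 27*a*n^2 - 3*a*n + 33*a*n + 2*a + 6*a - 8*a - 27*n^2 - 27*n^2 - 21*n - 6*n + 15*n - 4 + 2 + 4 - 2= 18*a^2*n + a*(-27*n^2 + 30*n) - 54*n^2 - 12*n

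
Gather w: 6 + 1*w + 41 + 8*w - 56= 9*w - 9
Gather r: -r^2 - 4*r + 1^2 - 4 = -r^2 - 4*r - 3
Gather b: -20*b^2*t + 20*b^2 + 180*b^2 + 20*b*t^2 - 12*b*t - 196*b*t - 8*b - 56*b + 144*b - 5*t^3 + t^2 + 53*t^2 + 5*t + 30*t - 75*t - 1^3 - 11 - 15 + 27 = b^2*(200 - 20*t) + b*(20*t^2 - 208*t + 80) - 5*t^3 + 54*t^2 - 40*t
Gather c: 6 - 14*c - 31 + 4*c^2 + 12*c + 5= 4*c^2 - 2*c - 20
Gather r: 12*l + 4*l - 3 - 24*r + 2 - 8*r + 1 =16*l - 32*r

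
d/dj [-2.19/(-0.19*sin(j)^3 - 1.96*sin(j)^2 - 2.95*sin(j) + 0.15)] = (-8.5848*sin(j) + 0.62415*cos(2*j) - 7.08465)*cos(j)/(0.19*sin(j)^3 + 1.96*sin(j)^2 + 2.95*sin(j) - 0.15)^2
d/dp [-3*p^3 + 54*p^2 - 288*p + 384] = -9*p^2 + 108*p - 288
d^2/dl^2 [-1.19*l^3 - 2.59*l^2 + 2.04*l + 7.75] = -7.14*l - 5.18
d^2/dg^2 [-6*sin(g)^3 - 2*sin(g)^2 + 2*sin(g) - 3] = 54*sin(g)^3 + 8*sin(g)^2 - 38*sin(g) - 4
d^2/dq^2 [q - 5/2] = 0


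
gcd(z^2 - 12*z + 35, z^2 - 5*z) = z - 5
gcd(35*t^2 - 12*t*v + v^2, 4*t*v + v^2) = 1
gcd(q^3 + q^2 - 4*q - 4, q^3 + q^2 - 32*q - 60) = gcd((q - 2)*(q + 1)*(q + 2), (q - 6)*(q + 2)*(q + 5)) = q + 2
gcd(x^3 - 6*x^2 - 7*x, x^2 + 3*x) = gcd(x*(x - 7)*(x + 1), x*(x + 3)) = x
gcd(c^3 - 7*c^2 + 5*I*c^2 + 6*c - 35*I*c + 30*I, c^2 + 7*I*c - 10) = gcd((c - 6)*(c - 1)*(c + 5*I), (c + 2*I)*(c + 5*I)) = c + 5*I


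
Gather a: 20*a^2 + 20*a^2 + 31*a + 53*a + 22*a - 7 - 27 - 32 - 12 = 40*a^2 + 106*a - 78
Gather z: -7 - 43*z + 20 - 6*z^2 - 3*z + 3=-6*z^2 - 46*z + 16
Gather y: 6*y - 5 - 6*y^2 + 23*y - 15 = -6*y^2 + 29*y - 20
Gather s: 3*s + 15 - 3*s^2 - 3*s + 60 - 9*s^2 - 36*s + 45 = -12*s^2 - 36*s + 120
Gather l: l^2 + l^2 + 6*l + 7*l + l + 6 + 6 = 2*l^2 + 14*l + 12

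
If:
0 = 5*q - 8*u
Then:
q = 8*u/5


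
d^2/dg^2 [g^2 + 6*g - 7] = 2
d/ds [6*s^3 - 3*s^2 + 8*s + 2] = 18*s^2 - 6*s + 8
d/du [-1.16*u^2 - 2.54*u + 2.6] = -2.32*u - 2.54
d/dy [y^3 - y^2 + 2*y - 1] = 3*y^2 - 2*y + 2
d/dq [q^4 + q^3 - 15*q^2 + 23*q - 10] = 4*q^3 + 3*q^2 - 30*q + 23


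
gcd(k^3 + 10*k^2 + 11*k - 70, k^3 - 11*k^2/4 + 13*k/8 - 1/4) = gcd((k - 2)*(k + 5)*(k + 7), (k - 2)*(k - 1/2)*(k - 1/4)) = k - 2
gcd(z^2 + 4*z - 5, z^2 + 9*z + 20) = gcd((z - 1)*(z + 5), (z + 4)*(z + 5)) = z + 5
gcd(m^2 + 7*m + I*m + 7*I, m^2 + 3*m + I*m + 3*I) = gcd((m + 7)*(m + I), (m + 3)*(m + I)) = m + I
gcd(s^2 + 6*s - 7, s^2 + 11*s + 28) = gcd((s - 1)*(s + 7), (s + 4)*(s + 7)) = s + 7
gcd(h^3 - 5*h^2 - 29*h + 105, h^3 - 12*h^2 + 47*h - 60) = h - 3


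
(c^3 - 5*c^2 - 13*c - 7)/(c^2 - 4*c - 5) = (c^2 - 6*c - 7)/(c - 5)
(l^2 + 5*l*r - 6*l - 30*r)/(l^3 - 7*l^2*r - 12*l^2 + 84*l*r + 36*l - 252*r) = (-l - 5*r)/(-l^2 + 7*l*r + 6*l - 42*r)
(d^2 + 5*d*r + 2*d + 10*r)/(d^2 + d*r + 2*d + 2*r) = (d + 5*r)/(d + r)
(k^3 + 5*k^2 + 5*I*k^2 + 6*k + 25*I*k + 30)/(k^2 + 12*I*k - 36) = (k^2 + k*(5 - I) - 5*I)/(k + 6*I)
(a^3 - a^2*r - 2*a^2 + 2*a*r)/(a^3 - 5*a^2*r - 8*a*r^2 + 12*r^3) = a*(2 - a)/(-a^2 + 4*a*r + 12*r^2)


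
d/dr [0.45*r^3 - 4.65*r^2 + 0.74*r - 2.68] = 1.35*r^2 - 9.3*r + 0.74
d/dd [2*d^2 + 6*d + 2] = 4*d + 6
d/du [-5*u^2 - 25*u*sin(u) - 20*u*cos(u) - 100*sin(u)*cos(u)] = 20*u*sin(u) - 25*u*cos(u) - 10*u - 25*sin(u) - 20*cos(u) - 100*cos(2*u)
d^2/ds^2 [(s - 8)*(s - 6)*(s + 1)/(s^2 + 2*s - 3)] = 2*(67*s^3 + 9*s^2 + 621*s + 423)/(s^6 + 6*s^5 + 3*s^4 - 28*s^3 - 9*s^2 + 54*s - 27)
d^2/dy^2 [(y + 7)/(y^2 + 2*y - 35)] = 2/(y^3 - 15*y^2 + 75*y - 125)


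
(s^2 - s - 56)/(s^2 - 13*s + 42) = (s^2 - s - 56)/(s^2 - 13*s + 42)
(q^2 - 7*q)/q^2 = (q - 7)/q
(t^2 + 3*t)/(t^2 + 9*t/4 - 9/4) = 4*t/(4*t - 3)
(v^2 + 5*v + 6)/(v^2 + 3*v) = (v + 2)/v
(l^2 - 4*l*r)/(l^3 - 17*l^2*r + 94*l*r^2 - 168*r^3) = l/(l^2 - 13*l*r + 42*r^2)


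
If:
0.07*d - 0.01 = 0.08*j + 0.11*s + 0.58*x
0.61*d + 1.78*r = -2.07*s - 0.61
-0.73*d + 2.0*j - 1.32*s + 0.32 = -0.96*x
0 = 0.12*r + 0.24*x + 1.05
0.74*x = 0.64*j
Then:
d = -45.79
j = -7.37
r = 4.00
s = 9.76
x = -6.38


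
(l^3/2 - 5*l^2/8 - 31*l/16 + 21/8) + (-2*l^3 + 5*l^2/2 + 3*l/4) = -3*l^3/2 + 15*l^2/8 - 19*l/16 + 21/8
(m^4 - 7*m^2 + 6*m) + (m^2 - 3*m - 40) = m^4 - 6*m^2 + 3*m - 40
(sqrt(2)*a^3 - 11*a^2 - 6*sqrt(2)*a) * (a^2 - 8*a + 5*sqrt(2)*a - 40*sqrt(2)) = sqrt(2)*a^5 - 8*sqrt(2)*a^4 - a^4 - 61*sqrt(2)*a^3 + 8*a^3 - 60*a^2 + 488*sqrt(2)*a^2 + 480*a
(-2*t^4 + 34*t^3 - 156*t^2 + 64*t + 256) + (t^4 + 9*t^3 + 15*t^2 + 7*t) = -t^4 + 43*t^3 - 141*t^2 + 71*t + 256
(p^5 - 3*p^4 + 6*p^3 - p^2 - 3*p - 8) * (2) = 2*p^5 - 6*p^4 + 12*p^3 - 2*p^2 - 6*p - 16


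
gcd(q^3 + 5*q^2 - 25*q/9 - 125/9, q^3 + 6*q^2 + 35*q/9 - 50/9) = q^2 + 20*q/3 + 25/3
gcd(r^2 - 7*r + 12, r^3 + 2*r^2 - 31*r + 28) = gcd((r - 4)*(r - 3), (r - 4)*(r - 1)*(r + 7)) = r - 4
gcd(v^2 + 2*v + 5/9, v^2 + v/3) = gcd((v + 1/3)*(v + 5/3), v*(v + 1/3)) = v + 1/3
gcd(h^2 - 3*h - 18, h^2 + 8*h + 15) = h + 3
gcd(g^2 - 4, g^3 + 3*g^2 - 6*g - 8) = g - 2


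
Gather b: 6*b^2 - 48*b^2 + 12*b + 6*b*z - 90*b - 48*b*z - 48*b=-42*b^2 + b*(-42*z - 126)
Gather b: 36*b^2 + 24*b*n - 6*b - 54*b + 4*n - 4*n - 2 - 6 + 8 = 36*b^2 + b*(24*n - 60)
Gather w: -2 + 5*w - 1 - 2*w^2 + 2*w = -2*w^2 + 7*w - 3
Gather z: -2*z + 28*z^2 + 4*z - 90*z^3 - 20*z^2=-90*z^3 + 8*z^2 + 2*z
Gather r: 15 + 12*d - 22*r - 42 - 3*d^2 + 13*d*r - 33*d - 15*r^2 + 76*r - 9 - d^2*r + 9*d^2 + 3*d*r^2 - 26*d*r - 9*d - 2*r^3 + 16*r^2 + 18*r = 6*d^2 - 30*d - 2*r^3 + r^2*(3*d + 1) + r*(-d^2 - 13*d + 72) - 36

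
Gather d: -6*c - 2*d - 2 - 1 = -6*c - 2*d - 3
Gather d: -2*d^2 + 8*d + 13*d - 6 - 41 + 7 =-2*d^2 + 21*d - 40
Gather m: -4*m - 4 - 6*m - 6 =-10*m - 10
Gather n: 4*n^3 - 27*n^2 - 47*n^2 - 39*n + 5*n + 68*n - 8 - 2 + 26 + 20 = 4*n^3 - 74*n^2 + 34*n + 36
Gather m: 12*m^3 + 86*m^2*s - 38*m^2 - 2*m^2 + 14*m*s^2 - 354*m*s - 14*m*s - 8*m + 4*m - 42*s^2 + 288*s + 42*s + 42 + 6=12*m^3 + m^2*(86*s - 40) + m*(14*s^2 - 368*s - 4) - 42*s^2 + 330*s + 48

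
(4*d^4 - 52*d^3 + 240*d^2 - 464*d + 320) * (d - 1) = 4*d^5 - 56*d^4 + 292*d^3 - 704*d^2 + 784*d - 320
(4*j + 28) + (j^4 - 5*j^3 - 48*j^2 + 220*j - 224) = j^4 - 5*j^3 - 48*j^2 + 224*j - 196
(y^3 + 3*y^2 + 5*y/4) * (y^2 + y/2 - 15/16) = y^5 + 7*y^4/2 + 29*y^3/16 - 35*y^2/16 - 75*y/64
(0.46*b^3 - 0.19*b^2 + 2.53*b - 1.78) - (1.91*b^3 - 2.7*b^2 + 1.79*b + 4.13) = -1.45*b^3 + 2.51*b^2 + 0.74*b - 5.91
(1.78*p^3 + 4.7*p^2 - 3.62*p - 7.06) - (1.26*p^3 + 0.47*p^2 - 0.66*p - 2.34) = 0.52*p^3 + 4.23*p^2 - 2.96*p - 4.72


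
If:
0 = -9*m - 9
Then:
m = -1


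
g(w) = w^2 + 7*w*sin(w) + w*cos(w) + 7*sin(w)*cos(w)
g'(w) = -w*sin(w) + 7*w*cos(w) + 2*w - 7*sin(w)^2 + 7*sin(w) + 7*cos(w)^2 + cos(w)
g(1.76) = 13.57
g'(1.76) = -0.34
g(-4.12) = -7.89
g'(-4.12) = 13.89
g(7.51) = 110.65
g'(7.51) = 27.20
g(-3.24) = 10.81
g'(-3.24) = 22.97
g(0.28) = 2.75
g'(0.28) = 11.19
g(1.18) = 11.94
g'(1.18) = 6.30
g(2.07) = 13.07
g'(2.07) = -2.74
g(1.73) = 13.58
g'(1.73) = -0.06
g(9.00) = 96.13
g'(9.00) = -36.51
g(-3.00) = 15.91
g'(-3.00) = 19.11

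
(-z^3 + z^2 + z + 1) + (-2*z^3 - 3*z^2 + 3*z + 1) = -3*z^3 - 2*z^2 + 4*z + 2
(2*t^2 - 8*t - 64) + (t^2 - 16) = 3*t^2 - 8*t - 80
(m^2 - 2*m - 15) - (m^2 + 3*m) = -5*m - 15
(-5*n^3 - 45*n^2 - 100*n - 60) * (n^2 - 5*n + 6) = -5*n^5 - 20*n^4 + 95*n^3 + 170*n^2 - 300*n - 360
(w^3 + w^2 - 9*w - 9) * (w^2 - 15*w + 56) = w^5 - 14*w^4 + 32*w^3 + 182*w^2 - 369*w - 504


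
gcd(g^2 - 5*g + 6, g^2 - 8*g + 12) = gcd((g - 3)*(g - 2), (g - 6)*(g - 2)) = g - 2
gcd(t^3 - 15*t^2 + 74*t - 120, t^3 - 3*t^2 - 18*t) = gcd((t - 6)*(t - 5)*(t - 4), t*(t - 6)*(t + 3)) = t - 6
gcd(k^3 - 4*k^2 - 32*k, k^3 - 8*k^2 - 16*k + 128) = k^2 - 4*k - 32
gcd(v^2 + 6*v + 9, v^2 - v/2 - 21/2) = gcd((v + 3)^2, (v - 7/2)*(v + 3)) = v + 3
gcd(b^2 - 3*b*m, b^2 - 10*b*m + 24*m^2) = 1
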